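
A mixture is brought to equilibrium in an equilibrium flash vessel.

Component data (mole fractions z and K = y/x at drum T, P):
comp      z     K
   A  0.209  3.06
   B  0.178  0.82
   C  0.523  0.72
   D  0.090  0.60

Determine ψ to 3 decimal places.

ψ = 0.382

Let ψ = V/F and solve Σ zᵢ(Kᵢ−1)/(1+ψ(Kᵢ−1)) = 0.
Check two-phase: ΣzᵢKᵢ = 1.216 > 1 and Σzᵢ/Kᵢ = 1.162 > 1, so g(0) = 0.216 > 0 and g(1) = -0.162 < 0.
Newton–Raphson from ψ = 0.54:
  ψ = 0.540: g = -0.0501, g' = -0.286 → ψ = 0.365
  ψ = 0.365: g = 0.0062, g' = -0.366 → ψ = 0.382
Converged at ψ = 0.382.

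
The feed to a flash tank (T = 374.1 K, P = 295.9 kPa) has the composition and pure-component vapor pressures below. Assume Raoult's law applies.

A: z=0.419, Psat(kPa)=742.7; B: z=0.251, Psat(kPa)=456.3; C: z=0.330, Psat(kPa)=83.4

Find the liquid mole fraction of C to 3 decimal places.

x_C = 0.596

Raoult's law: Kᵢ = Pᵢˢᵃᵗ/P = Pᵢˢᵃᵗ/295.9.
  K_A = 742.7/295.9 = 2.50997, K_B = 456.3/295.9 = 1.54208, K_C = 83.4/295.9 = 0.28185
Iterate (Newton) starting at V/F = 0.4:
  V/F = 0.400: g = 0.1738, g' = -0.756 → V/F = 0.630
  V/F = 0.630: g = -0.0070, g' = -0.859 → V/F = 0.622
Converged at V/F = 0.622.
Compositions from xᵢ = zᵢ/(1+V/F(Kᵢ−1)), yᵢ = Kᵢxᵢ:
  A: x = 0.216, y = 0.542
  B: x = 0.188, y = 0.290
  C: x = 0.596, y = 0.168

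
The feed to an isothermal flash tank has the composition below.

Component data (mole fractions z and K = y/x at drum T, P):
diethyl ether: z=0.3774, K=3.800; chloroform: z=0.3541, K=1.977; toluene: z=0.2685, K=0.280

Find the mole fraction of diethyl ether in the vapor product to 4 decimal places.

Rachford–Rice: g(ψ) = Σ zᵢ(Kᵢ−1)/(1+ψ(Kᵢ−1)) = 0.
Check two-phase: ΣzᵢKᵢ = 2.2094 > 1 and Σzᵢ/Kᵢ = 1.2374 > 1, so g(0) = 1.2094 > 0 and g(1) = -0.2374 < 0.
Newton iteration, ψ⁰ = 0.56:
  ψ = 0.5600: g = 0.31118, g' = -0.9807 → ψ = 0.8773
  ψ = 0.8773: g = -0.03284, g' = -1.3716 → ψ = 0.8534
  ψ = 0.8534: g = -0.00095, g' = -1.2943 → ψ = 0.8526
Converged at ψ = 0.8526.
Compositions from xᵢ = zᵢ/(1+ψ(Kᵢ−1)), yᵢ = Kᵢxᵢ:
  diethyl ether: x = 0.1114, y = 0.4234
  chloroform: x = 0.1932, y = 0.3819
  toluene: x = 0.6954, y = 0.1947

y_diethyl ether = 0.4234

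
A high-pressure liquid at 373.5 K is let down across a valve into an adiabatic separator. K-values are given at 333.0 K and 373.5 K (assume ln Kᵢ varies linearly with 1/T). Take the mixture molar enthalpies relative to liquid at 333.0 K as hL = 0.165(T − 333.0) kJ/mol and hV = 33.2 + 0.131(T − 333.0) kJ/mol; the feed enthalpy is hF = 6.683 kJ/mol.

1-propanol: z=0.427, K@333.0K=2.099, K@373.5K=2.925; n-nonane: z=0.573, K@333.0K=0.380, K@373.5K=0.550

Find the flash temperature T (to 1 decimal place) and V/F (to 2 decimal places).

Adiabatic flash: solve Rachford–Rice at each trial T, then check hF = ψ·hV(T) + (1−ψ)·hL(T).
  T = 333.0 K: K = (2.099, 0.380), RR gives ψ = 0.167, H_out = 5.555 kJ/mol
  T = 373.5 K: K = (2.925, 0.550), RR gives ψ = 0.651, H_out = 27.406 kJ/mol
  T = 353.2 K: K = (2.500, 0.462), RR gives ψ = 0.412, H_out = 16.714 kJ/mol
  T = 343.1 K: K = (2.297, 0.420), RR gives ψ = 0.295, H_out = 11.344 kJ/mol
  T = 338.1 K: K = (2.198, 0.400), RR gives ψ = 0.234, H_out = 8.553 kJ/mol
  T = 335.6 K: K = (2.149, 0.390), RR gives ψ = 0.202, H_out = 7.106 kJ/mol
  T = 334.3 K: K = (2.124, 0.385), RR gives ψ = 0.185, H_out = 6.337 kJ/mol
Linear interpolation between T = 334.3 (H_out = 6.337) and T = 335.6 (H_out = 7.106) on hF = 6.683 gives T ≈ 334.9 K, at which ψ = 0.19.

T = 334.9 K, V/F = 0.19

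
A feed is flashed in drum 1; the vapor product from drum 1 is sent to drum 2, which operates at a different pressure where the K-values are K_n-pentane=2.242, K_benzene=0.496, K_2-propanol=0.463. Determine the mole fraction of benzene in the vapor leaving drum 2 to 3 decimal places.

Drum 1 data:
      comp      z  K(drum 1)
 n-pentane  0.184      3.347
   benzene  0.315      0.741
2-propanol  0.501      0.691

Drum 1:
Newton iteration, ψ₁⁰ = 0.35:
  ψ₁ = 0.350: g = -0.0262, g' = -0.391 → ψ₁ = 0.283
  ψ₁ = 0.283: g = 0.0018, g' = -0.448 → ψ₁ = 0.287
Converged at ψ₁ = 0.287.
Drum-1 compositions:
  n-pentane: x = 0.110, y = 0.368
  benzene: x = 0.340, y = 0.252
  2-propanol: x = 0.550, y = 0.380
Drum-2 feed = drum-1 vapor: z₂ = (0.3679, 0.2522, 0.3799).
Drum 2:
Rachford–Rice: g(ψ₂) = Σ zᵢ(Kᵢ−1)/(1+ψ₂(Kᵢ−1)) = 0.
Feasibility: ΣzᵢKᵢ = 1.126, Σzᵢ/Kᵢ = 1.493 — both > 1, two phases present.
Newton iteration, ψ₂⁰ = 0.66:
  ψ₂ = 0.660: g = -0.2553, g' = -0.578 → ψ₂ = 0.218
  ψ₂ = 0.218: g = -0.0144, g' = -0.573 → ψ₂ = 0.193
Converged at ψ₂ = 0.193.
  n-pentane: x = 0.297, y = 0.665
  benzene: x = 0.279, y = 0.139
  2-propanol: x = 0.424, y = 0.196

y_benzene (drum 2) = 0.139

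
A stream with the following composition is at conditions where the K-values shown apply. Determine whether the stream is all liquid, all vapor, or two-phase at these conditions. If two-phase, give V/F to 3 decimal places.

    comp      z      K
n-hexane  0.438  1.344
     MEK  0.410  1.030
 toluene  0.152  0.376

ΣzᵢKᵢ = 1.068; Σzᵢ/Kᵢ = 1.128.
Both exceed 1, so a two-phase solution exists.
Rachford–Rice: g(ψ) = Σ zᵢ(Kᵢ−1)/(1+ψ(Kᵢ−1)) = 0.
Iterate (Newton) starting at ψ = 0.51:
  ψ = 0.510: g = 0.0012, g' = -0.165 → ψ = 0.517
Converged at ψ = 0.517.

two-phase, V/F = 0.517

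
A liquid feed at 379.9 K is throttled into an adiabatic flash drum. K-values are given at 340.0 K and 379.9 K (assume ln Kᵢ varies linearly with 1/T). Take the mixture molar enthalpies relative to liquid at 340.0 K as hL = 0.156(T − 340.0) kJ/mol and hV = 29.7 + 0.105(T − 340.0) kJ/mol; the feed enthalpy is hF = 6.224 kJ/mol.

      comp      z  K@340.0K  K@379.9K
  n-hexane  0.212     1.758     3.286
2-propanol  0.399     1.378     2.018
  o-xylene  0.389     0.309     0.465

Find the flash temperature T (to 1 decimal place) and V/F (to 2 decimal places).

T = 342.6 K, V/F = 0.20

Adiabatic flash: solve Rachford–Rice at each trial T, then check hF = ψ·hV(T) + (1−ψ)·hL(T).
  T = 340.0 K: K = (1.758, 1.378, 0.309), RR gives ψ = 0.116, H_out = 3.443 kJ/mol
  T = 379.9 K: K = (3.286, 2.018, 0.465), RR gives ψ = 0.851, H_out = 29.773 kJ/mol
  T = 359.9 K: K = (2.444, 1.684, 0.383), RR gives ψ = 0.560, H_out = 19.173 kJ/mol
  T = 349.9 K: K = (2.081, 1.527, 0.345), RR gives ψ = 0.377, H_out = 12.543 kJ/mol
  T = 344.9 K: K = (1.913, 1.451, 0.327), RR gives ψ = 0.260, H_out = 8.417 kJ/mol
  T = 342.4 K: K = (1.833, 1.414, 0.318), RR gives ψ = 0.191, H_out = 6.024 kJ/mol
  T = 343.6 K: K = (1.871, 1.431, 0.322), RR gives ψ = 0.225, H_out = 7.206 kJ/mol
Linear interpolation between T = 342.4 (H_out = 6.024) and T = 343.6 (H_out = 7.206) on hF = 6.224 gives T ≈ 342.6 K, at which ψ = 0.20.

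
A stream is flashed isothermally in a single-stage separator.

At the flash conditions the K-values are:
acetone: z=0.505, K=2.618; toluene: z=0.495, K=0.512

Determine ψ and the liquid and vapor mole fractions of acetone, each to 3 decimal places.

Let ψ = V/F and solve Σ zᵢ(Kᵢ−1)/(1+ψ(Kᵢ−1)) = 0.
Check two-phase: ΣzᵢKᵢ = 1.576 > 1 and Σzᵢ/Kᵢ = 1.160 > 1, so g(0) = 0.576 > 0 and g(1) = -0.160 < 0.
Binary case is linear: z₁(K₁−1)(1+ψ(K₂−1)) + z₂(K₂−1)(1+ψ(K₁−1)) = 0
⇒ ψ = [z₁(K₁−1)+z₂(K₂−1)] / [−(K₁−1)(K₂−1)] = 0.5755/0.7896 = 0.729
Compositions from xᵢ = zᵢ/(1+ψ(Kᵢ−1)), yᵢ = Kᵢxᵢ:
  acetone: x = 0.232, y = 0.607
  toluene: x = 0.768, y = 0.393

ψ = 0.729, x_acetone = 0.232, y_acetone = 0.607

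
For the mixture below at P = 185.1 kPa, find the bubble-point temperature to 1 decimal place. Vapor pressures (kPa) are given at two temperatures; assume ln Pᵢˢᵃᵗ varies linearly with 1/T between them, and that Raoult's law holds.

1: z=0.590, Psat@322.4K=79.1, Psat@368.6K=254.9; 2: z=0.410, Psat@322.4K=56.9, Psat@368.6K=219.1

Bubble-point temperature: ΣzᵢPᵢˢᵃᵗ(T) = P. Interpolate ln Pᵢˢᵃᵗ = aᵢ + bᵢ/T.
  T = 322.4 K: ΣzᵢPᵢˢᵃᵗ = 70.00 kPa
  T = 368.6 K: ΣzᵢPᵢˢᵃᵗ = 240.22 kPa
  T = 345.5 K: ΣzᵢPᵢˢᵃᵗ = 135.01 kPa
  T = 357.1 K: ΣzᵢPᵢˢᵃᵗ = 181.97 kPa
  T = 362.9 K: ΣzᵢPᵢˢᵃᵗ = 209.78 kPa
  T = 360.0 K: ΣzᵢPᵢˢᵃᵗ = 195.49 kPa
Interpolating between 357.1 K and 360.0 K gives T ≈ 357.8 K.

T = 357.8 K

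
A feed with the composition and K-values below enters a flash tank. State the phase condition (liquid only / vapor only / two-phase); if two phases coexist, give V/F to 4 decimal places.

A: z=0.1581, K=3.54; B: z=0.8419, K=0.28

liquid only

ΣzᵢKᵢ = 0.7954; Σzᵢ/Kᵢ = 3.0514.
Since ΣzᵢKᵢ < 1 the mixture is below its bubble point — single liquid phase.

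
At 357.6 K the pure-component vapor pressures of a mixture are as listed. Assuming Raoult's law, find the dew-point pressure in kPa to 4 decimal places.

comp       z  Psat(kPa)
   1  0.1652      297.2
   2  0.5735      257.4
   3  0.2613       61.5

Pdew = 142.1932 kPa

At the dew point ψ → 1, so Σzᵢ/Kᵢ = 1 with Kᵢ = Pᵢˢᵃᵗ/P ⇒ 1/P = Σzᵢ/Pᵢˢᵃᵗ.
1/P = 0.1652/297.2 + 0.5735/257.4 + 0.2613/61.5 = 0.0070327 ⇒ P = 142.1932 kPa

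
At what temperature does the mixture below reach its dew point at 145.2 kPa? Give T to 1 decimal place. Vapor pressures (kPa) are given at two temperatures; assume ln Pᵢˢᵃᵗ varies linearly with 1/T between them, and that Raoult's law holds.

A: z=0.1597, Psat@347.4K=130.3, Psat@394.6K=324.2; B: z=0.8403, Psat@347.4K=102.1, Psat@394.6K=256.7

T = 362.3 K

Dew-point temperature: Σzᵢ·P/Pᵢˢᵃᵗ(T) = 1. Interpolate ln Pᵢˢᵃᵗ = aᵢ + bᵢ/T.
  T = 347.4 K: ΣzᵢP/Pᵢˢᵃᵗ = 1.3730
  T = 394.6 K: ΣzᵢP/Pᵢˢᵃᵗ = 0.5468
  T = 371.0 K: ΣzᵢP/Pᵢˢᵃᵗ = 0.8415
  T = 359.2 K: ΣzᵢP/Pᵢˢᵃᵗ = 1.0663
  T = 365.1 K: ΣzᵢP/Pᵢˢᵃᵗ = 0.9454
  T = 362.1 K: ΣzᵢP/Pᵢˢᵃᵗ = 1.0045
  T = 363.6 K: ΣzᵢP/Pᵢˢᵃᵗ = 0.9744
Interpolating between 362.1 K and 363.6 K gives T ≈ 362.3 K.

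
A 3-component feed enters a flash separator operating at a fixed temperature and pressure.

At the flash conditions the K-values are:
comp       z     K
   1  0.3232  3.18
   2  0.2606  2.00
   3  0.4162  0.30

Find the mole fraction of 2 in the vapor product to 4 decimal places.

y_2 = 0.3330

Material balance + equilibrium reduce to Σ zᵢ(Kᵢ−1)/(1+β(Kᵢ−1)) = 0.
Feasibility: ΣzᵢKᵢ = 1.6738, Σzᵢ/Kᵢ = 1.6193 — both > 1, two phases present.
Newton iteration, β⁰ = 0.5:
  β = 0.5000: g = 0.06264, g' = -0.9502 → β = 0.5659
  β = 0.5659: g = -0.00062, g' = -0.9734 → β = 0.5653
Converged at β = 0.5653.
Compositions from xᵢ = zᵢ/(1+β(Kᵢ−1)), yᵢ = Kᵢxᵢ:
  1: x = 0.1448, y = 0.4604
  2: x = 0.1665, y = 0.3330
  3: x = 0.6887, y = 0.2066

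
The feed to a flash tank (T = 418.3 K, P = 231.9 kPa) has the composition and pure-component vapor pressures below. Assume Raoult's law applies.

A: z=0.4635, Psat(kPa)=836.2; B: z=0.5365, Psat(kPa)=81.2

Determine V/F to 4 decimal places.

V/F = 0.5074

Raoult's law: Kᵢ = Pᵢˢᵃᵗ/P = Pᵢˢᵃᵗ/231.9.
  K_A = 836.2/231.9 = 3.605865, K_B = 81.2/231.9 = 0.350151
Rachford–Rice: g(V/F) = Σ zᵢ(Kᵢ−1)/(1+V/F(Kᵢ−1)) = 0.
g(0) = ΣzᵢKᵢ − 1 = 0.8592 and g(1) = 1 − Σzᵢ/Kᵢ = -0.6607, so a root lies in (0, 1).
Binary case is linear: z₁(K₁−1)(1+V/F(K₂−1)) + z₂(K₂−1)(1+V/F(K₁−1)) = 0
⇒ V/F = [z₁(K₁−1)+z₂(K₂−1)] / [−(K₁−1)(K₂−1)] = 0.85917/1.69342 = 0.5074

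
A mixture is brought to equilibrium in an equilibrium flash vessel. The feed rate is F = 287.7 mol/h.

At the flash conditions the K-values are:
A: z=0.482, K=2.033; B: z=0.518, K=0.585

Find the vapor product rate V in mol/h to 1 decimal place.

V = 189.9 mol/h

Binary case is linear: z₁(K₁−1)(1+β(K₂−1)) + z₂(K₂−1)(1+β(K₁−1)) = 0
⇒ β = [z₁(K₁−1)+z₂(K₂−1)] / [−(K₁−1)(K₂−1)] = 0.2829/0.4287 = 0.660
Then V = β·F = 0.6600·287.7 = 189.9 mol/h and L = F − V = 97.8 mol/h.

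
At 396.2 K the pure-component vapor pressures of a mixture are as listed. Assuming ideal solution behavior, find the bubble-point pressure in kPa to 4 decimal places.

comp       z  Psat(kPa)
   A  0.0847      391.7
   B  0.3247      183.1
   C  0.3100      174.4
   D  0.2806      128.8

Pbub = 182.8348 kPa

At the bubble point ψ → 0, so ΣzᵢKᵢ = 1 with Kᵢ = Pᵢˢᵃᵗ/P ⇒ P = ΣzᵢPᵢˢᵃᵗ.
P = 0.0847·391.7 + 0.3247·183.1 + 0.3100·174.4 + 0.2806·128.8 = 182.8348 kPa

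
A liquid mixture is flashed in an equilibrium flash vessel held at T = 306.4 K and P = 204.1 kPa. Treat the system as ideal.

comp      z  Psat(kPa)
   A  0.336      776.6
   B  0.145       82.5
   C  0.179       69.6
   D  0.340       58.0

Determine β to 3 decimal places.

β = 0.261

Raoult's law: Kᵢ = Pᵢˢᵃᵗ/P = Pᵢˢᵃᵗ/204.1.
  K_A = 776.6/204.1 = 3.80500, K_B = 82.5/204.1 = 0.40421, K_C = 69.6/204.1 = 0.34101, K_D = 58.0/204.1 = 0.28417
Let β = V/F and solve Σ zᵢ(Kᵢ−1)/(1+β(Kᵢ−1)) = 0.
Feasibility: ΣzᵢKᵢ = 1.495, Σzᵢ/Kᵢ = 2.168 — both > 1, two phases present.
Newton–Raphson from β = 0.58:
  β = 0.580: g = -0.3803, g' = -1.216 → β = 0.267
  β = 0.267: g = -0.0083, g' = -1.317 → β = 0.261
Converged at β = 0.261.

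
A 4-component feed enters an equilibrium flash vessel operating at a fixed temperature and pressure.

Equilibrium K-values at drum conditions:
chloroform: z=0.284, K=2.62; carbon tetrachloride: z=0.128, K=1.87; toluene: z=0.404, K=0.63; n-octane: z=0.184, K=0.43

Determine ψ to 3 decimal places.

ψ = 0.504

Newton–Raphson from ψ = 0.31:
  ψ = 0.310: g = 0.0977, g' = -0.549 → ψ = 0.488
  ψ = 0.488: g = 0.0074, g' = -0.477 → ψ = 0.504
Converged at ψ = 0.504.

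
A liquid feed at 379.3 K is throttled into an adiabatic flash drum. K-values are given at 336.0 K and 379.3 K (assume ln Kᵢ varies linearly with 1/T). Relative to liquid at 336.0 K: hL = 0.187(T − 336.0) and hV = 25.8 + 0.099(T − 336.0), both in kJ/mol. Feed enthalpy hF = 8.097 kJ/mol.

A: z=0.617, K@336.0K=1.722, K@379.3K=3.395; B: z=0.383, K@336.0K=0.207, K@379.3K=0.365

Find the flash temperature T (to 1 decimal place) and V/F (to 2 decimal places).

Adiabatic flash: solve Rachford–Rice at each trial T, then check hF = ψ·hV(T) + (1−ψ)·hL(T).
  T = 336.0 K: K = (1.722, 0.207), RR gives ψ = 0.248, H_out = 6.388 kJ/mol
  T = 379.3 K: K = (3.395, 0.365), RR gives ψ = 0.812, H_out = 25.947 kJ/mol
  T = 357.6 K: K = (2.466, 0.279), RR gives ψ = 0.595, H_out = 18.261 kJ/mol
  T = 346.8 K: K = (2.072, 0.242), RR gives ψ = 0.456, H_out = 13.362 kJ/mol
  T = 341.4 K: K = (1.892, 0.224), RR gives ψ = 0.366, H_out = 10.268 kJ/mol
  T = 338.7 K: K = (1.806, 0.215), RR gives ψ = 0.311, H_out = 8.453 kJ/mol
  T = 337.4 K: K = (1.765, 0.211), RR gives ψ = 0.282, H_out = 7.494 kJ/mol
Linear interpolation between T = 337.4 (H_out = 7.494) and T = 338.7 (H_out = 8.453) on hF = 8.097 gives T ≈ 338.2 K, at which ψ = 0.30.

T = 338.2 K, V/F = 0.30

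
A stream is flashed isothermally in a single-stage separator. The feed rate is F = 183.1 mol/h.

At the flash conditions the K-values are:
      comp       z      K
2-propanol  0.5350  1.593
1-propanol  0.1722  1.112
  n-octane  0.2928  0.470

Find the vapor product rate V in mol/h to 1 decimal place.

V = 125.4 mol/h

Rachford–Rice: g(ψ) = Σ zᵢ(Kᵢ−1)/(1+ψ(Kᵢ−1)) = 0.
Check two-phase: ΣzᵢKᵢ = 1.1814 > 1 and Σzᵢ/Kᵢ = 1.1137 > 1, so g(0) = 0.1814 > 0 and g(1) = -0.1137 < 0.
Newton iteration, ψ⁰ = 0.5:
  ψ = 0.5000: g = 0.05183, g' = -0.2661 → ψ = 0.6948
  ψ = 0.6948: g = -0.00305, g' = -0.3023 → ψ = 0.6847
  ψ = 0.6847: g = -0.00001, g' = -0.2996 → ψ = 0.6846
Converged at ψ = 0.6846.
Then V = ψ·F = 0.6846·183.1 = 125.4 mol/h and L = F − V = 57.7 mol/h.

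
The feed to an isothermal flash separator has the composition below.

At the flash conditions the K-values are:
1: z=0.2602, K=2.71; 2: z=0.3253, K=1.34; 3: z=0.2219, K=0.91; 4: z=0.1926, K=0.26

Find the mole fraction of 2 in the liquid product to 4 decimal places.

x_2 = 0.2657

Newton iteration, ψ⁰ = 0.5:
  ψ = 0.5000: g = 0.08725, g' = -0.5163 → ψ = 0.6690
  ψ = 0.6690: g = -0.00587, g' = -0.6062 → ψ = 0.6593
  ψ = 0.6593: g = -0.00004, g' = -0.5974 → ψ = 0.6592
Converged at ψ = 0.6592.
Compositions from xᵢ = zᵢ/(1+ψ(Kᵢ−1)), yᵢ = Kᵢxᵢ:
  1: x = 0.1223, y = 0.3315
  2: x = 0.2657, y = 0.3561
  3: x = 0.2359, y = 0.2147
  4: x = 0.3761, y = 0.0978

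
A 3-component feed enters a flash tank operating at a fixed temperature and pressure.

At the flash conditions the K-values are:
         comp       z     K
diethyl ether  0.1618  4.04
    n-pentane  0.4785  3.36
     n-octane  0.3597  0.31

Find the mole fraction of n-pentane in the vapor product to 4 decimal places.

y_n-pentane = 0.5637

Newton–Raphson from ψ = 0.31:
  ψ = 0.3100: g = 0.58965, g' = -1.5623 → ψ = 0.6874
  ψ = 0.6874: g = 0.11768, g' = -1.1639 → ψ = 0.7885
  ψ = 0.7885: g = -0.00489, g' = -1.2791 → ψ = 0.7847
Converged at ψ = 0.7847.
Compositions from xᵢ = zᵢ/(1+ψ(Kᵢ−1)), yᵢ = Kᵢxᵢ:
  diethyl ether: x = 0.0478, y = 0.1931
  n-pentane: x = 0.1678, y = 0.5637
  n-octane: x = 0.7844, y = 0.2432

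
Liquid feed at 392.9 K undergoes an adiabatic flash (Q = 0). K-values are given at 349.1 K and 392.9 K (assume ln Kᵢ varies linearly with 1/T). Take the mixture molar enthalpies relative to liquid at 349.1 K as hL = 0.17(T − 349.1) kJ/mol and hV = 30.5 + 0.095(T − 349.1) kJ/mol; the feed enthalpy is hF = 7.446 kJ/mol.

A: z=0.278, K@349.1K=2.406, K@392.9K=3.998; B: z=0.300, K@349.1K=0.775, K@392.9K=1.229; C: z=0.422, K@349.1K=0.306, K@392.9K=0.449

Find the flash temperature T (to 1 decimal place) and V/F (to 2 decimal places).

T = 359.1 K, V/F = 0.19

Adiabatic flash: solve Rachford–Rice at each trial T, then check hF = ψ·hV(T) + (1−ψ)·hL(T).
  T = 349.1 K: K = (2.406, 0.775, 0.306), RR gives ψ = 0.041, H_out = 1.250 kJ/mol
  T = 392.9 K: K = (3.998, 1.229, 0.449), RR gives ψ = 0.618, H_out = 24.254 kJ/mol
  T = 371.0 K: K = (3.148, 0.989, 0.375), RR gives ψ = 0.350, H_out = 13.823 kJ/mol
  T = 360.1 K: K = (2.765, 0.879, 0.340), RR gives ψ = 0.206, H_out = 7.998 kJ/mol
  T = 354.6 K: K = (2.582, 0.826, 0.323), RR gives ψ = 0.127, H_out = 4.768 kJ/mol
  T = 357.4 K: K = (2.674, 0.853, 0.331), RR gives ψ = 0.168, H_out = 6.443 kJ/mol
  T = 358.8 K: K = (2.721, 0.867, 0.336), RR gives ψ = 0.188, H_out = 7.256 kJ/mol
Linear interpolation between T = 358.8 (H_out = 7.256) and T = 360.1 (H_out = 7.998) on hF = 7.446 gives T ≈ 359.1 K, at which ψ = 0.19.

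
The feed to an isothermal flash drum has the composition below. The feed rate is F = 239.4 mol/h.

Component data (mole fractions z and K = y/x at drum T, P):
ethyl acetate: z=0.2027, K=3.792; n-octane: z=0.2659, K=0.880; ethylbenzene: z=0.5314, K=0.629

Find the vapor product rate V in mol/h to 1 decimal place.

Rachford–Rice: g(β) = Σ zᵢ(Kᵢ−1)/(1+β(Kᵢ−1)) = 0.
Feasibility: ΣzᵢKᵢ = 1.3369, Σzᵢ/Kᵢ = 1.2004 — both > 1, two phases present.
Newton–Raphson from β = 0.5:
  β = 0.5000: g = -0.03979, g' = -0.3898 → β = 0.3979
  β = 0.3979: g = 0.00329, g' = -0.4595 → β = 0.4051
Converged at β = 0.4051.
Then V = β·F = 0.4051·239.4 = 97.0 mol/h and L = F − V = 142.4 mol/h.

V = 97.0 mol/h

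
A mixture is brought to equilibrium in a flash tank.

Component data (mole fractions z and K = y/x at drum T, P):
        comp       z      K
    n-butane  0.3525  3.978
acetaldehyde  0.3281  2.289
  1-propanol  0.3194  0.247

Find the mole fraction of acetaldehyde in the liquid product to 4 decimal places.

Let β = V/F and solve Σ zᵢ(Kᵢ−1)/(1+β(Kᵢ−1)) = 0.
g(0) = ΣzᵢKᵢ − 1 = 1.2322 and g(1) = 1 − Σzᵢ/Kᵢ = -0.5251, so a root lies in (0, 1).
Iterate (Newton) starting at β = 0.39:
  β = 0.3900: g = 0.42661, g' = -1.2736 → β = 0.7250
  β = 0.7250: g = 0.02129, g' = -1.3372 → β = 0.7409
  β = 0.7409: g = -0.00028, g' = -1.3732 → β = 0.7407
Converged at β = 0.7407.
Compositions from xᵢ = zᵢ/(1+β(Kᵢ−1)), yᵢ = Kᵢxᵢ:
  n-butane: x = 0.1100, y = 0.4374
  acetaldehyde: x = 0.1678, y = 0.3842
  1-propanol: x = 0.7222, y = 0.1784

x_acetaldehyde = 0.1678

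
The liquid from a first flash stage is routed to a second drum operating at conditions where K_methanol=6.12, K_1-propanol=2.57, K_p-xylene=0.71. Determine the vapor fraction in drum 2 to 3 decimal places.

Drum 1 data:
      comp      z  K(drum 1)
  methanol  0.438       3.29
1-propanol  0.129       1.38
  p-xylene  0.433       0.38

V/F (drum 2) = 0.739

Drum 1:
Rachford–Rice: g(ψ₁) = Σ zᵢ(Kᵢ−1)/(1+ψ₁(Kᵢ−1)) = 0.
Feasibility: ΣzᵢKᵢ = 1.784, Σzᵢ/Kᵢ = 1.366 — both > 1, two phases present.
Newton iteration, ψ₁⁰ = 0.69:
  ψ₁ = 0.690: g = -0.0416, g' = -0.865 → ψ₁ = 0.642
  ψ₁ = 0.642: g = -0.0005, g' = -0.848 → ψ₁ = 0.641
Converged at ψ₁ = 0.641.
Drum-1 compositions:
  methanol: x = 0.177, y = 0.584
  1-propanol: x = 0.104, y = 0.143
  p-xylene: x = 0.719, y = 0.273
Drum-2 feed = drum-1 liquid: z₂ = (0.1774, 0.1037, 0.7189).
Drum 2:
Rachford–Rice: g(ψ₂) = Σ zᵢ(Kᵢ−1)/(1+ψ₂(Kᵢ−1)) = 0.
Check two-phase: ΣzᵢKᵢ = 1.863 > 1 and Σzᵢ/Kᵢ = 1.082 > 1, so g(0) = 0.863 > 0 and g(1) = -0.082 < 0.
Newton iteration, ψ₂⁰ = 0.53:
  ψ₂ = 0.530: g = 0.0872, g' = -0.498 → ψ₂ = 0.705
  ψ₂ = 0.705: g = 0.0123, g' = -0.372 → ψ₂ = 0.738
  ψ₂ = 0.738: g = 0.0003, g' = -0.356 → ψ₂ = 0.739
Converged at ψ₂ = 0.739.
  methanol: x = 0.037, y = 0.227
  1-propanol: x = 0.048, y = 0.123
  p-xylene: x = 0.915, y = 0.650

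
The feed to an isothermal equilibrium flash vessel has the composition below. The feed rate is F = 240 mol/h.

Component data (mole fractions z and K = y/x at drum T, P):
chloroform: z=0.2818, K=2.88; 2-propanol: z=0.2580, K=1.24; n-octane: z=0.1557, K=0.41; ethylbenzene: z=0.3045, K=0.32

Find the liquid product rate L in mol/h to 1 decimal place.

L = 159.7 mol/h

Let ψ = V/F and solve Σ zᵢ(Kᵢ−1)/(1+ψ(Kᵢ−1)) = 0.
Feasibility: ΣzᵢKᵢ = 1.2928, Σzᵢ/Kᵢ = 1.6372 — both > 1, two phases present.
Iterate (Newton) starting at ψ = 0.5:
  ψ = 0.5000: g = -0.11566, g' = -0.7088 → ψ = 0.3368
  ψ = 0.3368: g = -0.00155, g' = -0.7074 → ψ = 0.3346
Converged at ψ = 0.3346.
Then V = ψ·F = 0.3346·240 = 80.3 mol/h and L = F − V = 159.7 mol/h.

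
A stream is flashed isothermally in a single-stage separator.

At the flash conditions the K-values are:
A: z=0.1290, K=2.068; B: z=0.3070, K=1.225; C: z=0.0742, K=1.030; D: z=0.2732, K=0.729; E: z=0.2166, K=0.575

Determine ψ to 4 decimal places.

ψ = 0.2162

Newton iteration, ψ⁰ = 0.5:
  ψ = 0.5000: g = -0.04844, g' = -0.1651 → ψ = 0.2066
  ψ = 0.2066: g = 0.00175, g' = -0.1825 → ψ = 0.2161
  ψ = 0.2161: g = 0.00001, g' = -0.1814 → ψ = 0.2162
Converged at ψ = 0.2162.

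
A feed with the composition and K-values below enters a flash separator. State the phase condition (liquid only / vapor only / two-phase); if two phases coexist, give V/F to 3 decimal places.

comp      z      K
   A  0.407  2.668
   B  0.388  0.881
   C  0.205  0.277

two-phase, V/F = 0.644

ΣzᵢKᵢ = 1.484; Σzᵢ/Kᵢ = 1.333.
Both exceed 1, so a two-phase solution exists.
Material balance + equilibrium reduce to Σ zᵢ(Kᵢ−1)/(1+ψ(Kᵢ−1)) = 0.
Newton–Raphson from ψ = 0.5:
  ψ = 0.500: g = 0.0889, g' = -0.606 → ψ = 0.647
  ψ = 0.647: g = -0.0019, g' = -0.647 → ψ = 0.644
Converged at ψ = 0.644.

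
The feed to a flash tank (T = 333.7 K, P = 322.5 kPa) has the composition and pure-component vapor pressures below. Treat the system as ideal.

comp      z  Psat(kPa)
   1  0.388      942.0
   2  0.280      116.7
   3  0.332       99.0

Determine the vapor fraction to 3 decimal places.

ψ = 0.262

Raoult's law: Kᵢ = Pᵢˢᵃᵗ/P = Pᵢˢᵃᵗ/322.5.
  K_1 = 942.0/322.5 = 2.92093, K_2 = 116.7/322.5 = 0.36186, K_3 = 99.0/322.5 = 0.30698
Rachford–Rice: g(ψ) = Σ zᵢ(Kᵢ−1)/(1+ψ(Kᵢ−1)) = 0.
Feasibility: ΣzᵢKᵢ = 1.337, Σzᵢ/Kᵢ = 1.988 — both > 1, two phases present.
Iterate (Newton) starting at ψ = 0.5:
  ψ = 0.500: g = -0.2343, g' = -0.992 → ψ = 0.264
  ψ = 0.264: g = -0.0017, g' = -1.034 → ψ = 0.262
Converged at ψ = 0.262.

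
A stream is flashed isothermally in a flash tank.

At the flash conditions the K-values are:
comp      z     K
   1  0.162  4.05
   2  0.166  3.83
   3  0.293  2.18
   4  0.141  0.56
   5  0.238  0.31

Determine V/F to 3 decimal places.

Material balance + equilibrium reduce to Σ zᵢ(Kᵢ−1)/(1+V/F(Kᵢ−1)) = 0.
g(0) = ΣzᵢKᵢ − 1 = 1.083 and g(1) = 1 − Σzᵢ/Kᵢ = -0.237, so a root lies in (0, 1).
Newton–Raphson from V/F = 0.5:
  V/F = 0.500: g = 0.2774, g' = -0.935 → V/F = 0.797
  V/F = 0.797: g = 0.0063, g' = -0.986 → V/F = 0.803
Converged at V/F = 0.803.

V/F = 0.803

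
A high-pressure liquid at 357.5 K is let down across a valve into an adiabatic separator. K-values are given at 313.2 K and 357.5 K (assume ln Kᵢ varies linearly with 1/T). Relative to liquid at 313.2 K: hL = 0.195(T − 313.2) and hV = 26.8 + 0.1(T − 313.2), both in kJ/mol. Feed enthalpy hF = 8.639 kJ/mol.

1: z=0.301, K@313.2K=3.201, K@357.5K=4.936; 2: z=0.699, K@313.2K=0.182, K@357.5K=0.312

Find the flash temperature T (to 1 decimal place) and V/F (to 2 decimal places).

T = 336.0 K, V/F = 0.17

Adiabatic flash: solve Rachford–Rice at each trial T, then check hF = ψ·hV(T) + (1−ψ)·hL(T).
  T = 313.2 K: K = (3.201, 0.182), RR gives ψ = 0.050, H_out = 1.350 kJ/mol
  T = 357.5 K: K = (4.936, 0.312), RR gives ψ = 0.260, H_out = 14.510 kJ/mol
  T = 335.4 K: K = (4.034, 0.243), RR gives ψ = 0.167, H_out = 8.455 kJ/mol
  T = 346.4 K: K = (4.475, 0.276), RR gives ψ = 0.215, H_out = 11.550 kJ/mol
  T = 340.9 K: K = (4.252, 0.259), RR gives ψ = 0.191, H_out = 10.027 kJ/mol
  T = 338.1 K: K = (4.141, 0.251), RR gives ψ = 0.179, H_out = 9.233 kJ/mol
  T = 336.8 K: K = (4.089, 0.247), RR gives ψ = 0.173, H_out = 8.860 kJ/mol
Linear interpolation between T = 335.4 (H_out = 8.455) and T = 336.8 (H_out = 8.860) on hF = 8.639 gives T ≈ 336.0 K, at which ψ = 0.17.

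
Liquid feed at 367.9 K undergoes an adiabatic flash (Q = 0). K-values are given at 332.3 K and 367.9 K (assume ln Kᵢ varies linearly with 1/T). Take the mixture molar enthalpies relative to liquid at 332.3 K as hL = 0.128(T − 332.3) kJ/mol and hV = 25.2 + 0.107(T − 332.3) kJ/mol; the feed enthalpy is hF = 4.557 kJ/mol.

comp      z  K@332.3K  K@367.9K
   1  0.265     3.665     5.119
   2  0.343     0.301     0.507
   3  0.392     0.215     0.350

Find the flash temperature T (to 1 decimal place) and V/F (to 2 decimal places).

Adiabatic flash: solve Rachford–Rice at each trial T, then check hF = ψ·hV(T) + (1−ψ)·hL(T).
  T = 332.3 K: K = (3.665, 0.301, 0.215), RR gives ψ = 0.080, H_out = 2.013 kJ/mol
  T = 367.9 K: K = (5.119, 0.507, 0.350), RR gives ψ = 0.279, H_out = 11.389 kJ/mol
  T = 350.1 K: K = (4.368, 0.396, 0.278), RR gives ψ = 0.179, H_out = 6.712 kJ/mol
  T = 341.2 K: K = (4.010, 0.346, 0.245), RR gives ψ = 0.130, H_out = 4.395 kJ/mol
  T = 345.6 K: K = (4.186, 0.370, 0.261), RR gives ψ = 0.154, H_out = 5.545 kJ/mol
  T = 343.4 K: K = (4.098, 0.358, 0.253), RR gives ψ = 0.142, H_out = 4.972 kJ/mol
Linear interpolation between T = 341.2 (H_out = 4.395) and T = 343.4 (H_out = 4.972) on hF = 4.557 gives T ≈ 341.8 K, at which ψ = 0.13.

T = 341.8 K, V/F = 0.13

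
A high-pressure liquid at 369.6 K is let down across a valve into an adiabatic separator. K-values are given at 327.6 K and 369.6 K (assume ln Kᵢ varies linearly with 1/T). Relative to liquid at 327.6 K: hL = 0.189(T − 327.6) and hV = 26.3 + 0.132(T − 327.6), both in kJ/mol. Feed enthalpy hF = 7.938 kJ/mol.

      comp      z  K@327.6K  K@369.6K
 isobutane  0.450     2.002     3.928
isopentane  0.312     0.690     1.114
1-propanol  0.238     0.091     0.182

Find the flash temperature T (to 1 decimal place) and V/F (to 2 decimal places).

T = 330.8 K, V/F = 0.28

Adiabatic flash: solve Rachford–Rice at each trial T, then check hF = ψ·hV(T) + (1−ψ)·hL(T).
  T = 327.6 K: K = (2.002, 0.690, 0.091), RR gives ψ = 0.213, H_out = 5.592 kJ/mol
  T = 369.6 K: K = (3.928, 1.114, 0.182), RR gives ψ = 0.707, H_out = 24.847 kJ/mol
  T = 348.6 K: K = (2.862, 0.889, 0.131), RR gives ψ = 0.532, H_out = 17.323 kJ/mol
  T = 338.1 K: K = (2.407, 0.787, 0.110), RR gives ψ = 0.404, H_out = 12.368 kJ/mol
  T = 332.9 K: K = (2.200, 0.738, 0.100), RR gives ψ = 0.320, H_out = 9.330 kJ/mol
  T = 330.2 K: K = (2.098, 0.713, 0.095), RR gives ψ = 0.269, H_out = 7.524 kJ/mol
  T = 331.5 K: K = (2.147, 0.725, 0.098), RR gives ψ = 0.294, H_out = 8.416 kJ/mol
Linear interpolation between T = 330.2 (H_out = 7.524) and T = 331.5 (H_out = 8.416) on hF = 7.938 gives T ≈ 330.8 K, at which ψ = 0.28.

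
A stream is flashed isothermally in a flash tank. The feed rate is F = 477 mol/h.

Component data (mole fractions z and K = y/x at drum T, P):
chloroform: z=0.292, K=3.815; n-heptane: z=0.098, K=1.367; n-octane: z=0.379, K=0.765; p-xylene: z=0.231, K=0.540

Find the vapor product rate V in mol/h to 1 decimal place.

Material balance + equilibrium reduce to Σ zᵢ(Kᵢ−1)/(1+β(Kᵢ−1)) = 0.
Check two-phase: ΣzᵢKᵢ = 1.663 > 1 and Σzᵢ/Kᵢ = 1.071 > 1, so g(0) = 0.663 > 0 and g(1) = -0.071 < 0.
Iterate (Newton) starting at β = 0.47:
  β = 0.470: g = 0.1488, g' = -0.544 → β = 0.743
  β = 0.743: g = 0.0247, g' = -0.394 → β = 0.806
  β = 0.806: g = 0.0005, g' = -0.380 → β = 0.807
Converged at β = 0.807.
Then V = β·F = 0.8072·477 = 385.0 mol/h and L = F − V = 92.0 mol/h.

V = 385.0 mol/h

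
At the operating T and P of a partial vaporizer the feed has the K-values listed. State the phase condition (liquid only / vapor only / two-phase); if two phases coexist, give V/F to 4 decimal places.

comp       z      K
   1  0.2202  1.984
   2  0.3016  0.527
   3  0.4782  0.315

ΣzᵢKᵢ = 0.7465; Σzᵢ/Kᵢ = 2.2014.
Since ΣzᵢKᵢ < 1 the mixture is below its bubble point — single liquid phase.

liquid only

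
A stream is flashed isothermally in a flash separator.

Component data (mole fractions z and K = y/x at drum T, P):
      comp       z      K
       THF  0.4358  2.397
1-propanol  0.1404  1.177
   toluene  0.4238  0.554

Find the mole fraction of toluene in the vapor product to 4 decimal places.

Material balance + equilibrium reduce to Σ zᵢ(Kᵢ−1)/(1+ψ(Kᵢ−1)) = 0.
Feasibility: ΣzᵢKᵢ = 1.4446, Σzᵢ/Kᵢ = 1.0661 — both > 1, two phases present.
Iterate (Newton) starting at ψ = 0.5:
  ψ = 0.5000: g = 0.13801, g' = -0.4382 → ψ = 0.8150
  ψ = 0.8150: g = 0.00946, g' = -0.3974 → ψ = 0.8388
  ψ = 0.8388: g = -0.00002, g' = -0.3988 → ψ = 0.8387
Converged at ψ = 0.8387.
Compositions from xᵢ = zᵢ/(1+ψ(Kᵢ−1)), yᵢ = Kᵢxᵢ:
  THF: x = 0.2007, y = 0.4810
  1-propanol: x = 0.1223, y = 0.1439
  toluene: x = 0.6771, y = 0.3751

y_toluene = 0.3751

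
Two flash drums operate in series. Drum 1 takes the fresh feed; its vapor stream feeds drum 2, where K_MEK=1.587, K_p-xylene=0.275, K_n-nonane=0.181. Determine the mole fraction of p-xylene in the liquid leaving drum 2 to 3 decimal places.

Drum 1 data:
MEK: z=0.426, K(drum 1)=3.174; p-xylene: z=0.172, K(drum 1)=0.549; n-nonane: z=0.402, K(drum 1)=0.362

x_p-xylene (drum 2) = 0.153

Drum 1:
Newton–Raphson from ψ₁ = 0.37:
  ψ₁ = 0.370: g = 0.0844, g' = -0.949 → ψ₁ = 0.459
  ψ₁ = 0.459: g = 0.0031, g' = -0.887 → ψ₁ = 0.462
Converged at ψ₁ = 0.462.
Drum-1 compositions:
  MEK: x = 0.212, y = 0.674
  p-xylene: x = 0.217, y = 0.119
  n-nonane: x = 0.570, y = 0.206
Drum-2 feed = drum-1 vapor: z₂ = (0.6743, 0.1193, 0.2064).
Drum 2:
Iterate (Newton) starting at ψ₂ = 0.5:
  ψ₂ = 0.500: g = -0.1160, g' = -0.690 → ψ₂ = 0.332
  ψ₂ = 0.332: g = -0.0149, g' = -0.533 → ψ₂ = 0.304
Converged at ψ₂ = 0.304.
  MEK: x = 0.572, y = 0.908
  p-xylene: x = 0.153, y = 0.042
  n-nonane: x = 0.275, y = 0.050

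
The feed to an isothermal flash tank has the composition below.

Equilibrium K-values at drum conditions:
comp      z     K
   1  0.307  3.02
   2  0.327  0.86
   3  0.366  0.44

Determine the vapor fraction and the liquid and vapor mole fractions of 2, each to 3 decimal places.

Let ψ = V/F and solve Σ zᵢ(Kᵢ−1)/(1+ψ(Kᵢ−1)) = 0.
Feasibility: ΣzᵢKᵢ = 1.369, Σzᵢ/Kᵢ = 1.314 — both > 1, two phases present.
Newton–Raphson from ψ = 0.5:
  ψ = 0.500: g = -0.0254, g' = -0.539 → ψ = 0.453
  ψ = 0.453: g = 0.0004, g' = -0.555 → ψ = 0.454
Converged at ψ = 0.454.
Compositions from xᵢ = zᵢ/(1+ψ(Kᵢ−1)), yᵢ = Kᵢxᵢ:
  1: x = 0.160, y = 0.484
  2: x = 0.349, y = 0.300
  3: x = 0.491, y = 0.216

ψ = 0.454, x_2 = 0.349, y_2 = 0.300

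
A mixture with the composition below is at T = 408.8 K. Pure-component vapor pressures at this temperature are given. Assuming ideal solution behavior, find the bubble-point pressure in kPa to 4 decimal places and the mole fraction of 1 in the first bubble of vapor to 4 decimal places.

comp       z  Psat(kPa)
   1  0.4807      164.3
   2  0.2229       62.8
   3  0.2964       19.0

At the bubble point ψ → 0, so ΣzᵢKᵢ = 1 with Kᵢ = Pᵢˢᵃᵗ/P ⇒ P = ΣzᵢPᵢˢᵃᵗ.
P = 0.4807·164.3 + 0.2229·62.8 + 0.2964·19.0 = 98.6087 kPa
yᵢ = zᵢPᵢˢᵃᵗ/P ⇒ y_1 = 0.4807·164.3/98.6087 = 0.8009

Pbub = 98.6087 kPa, y_1 = 0.8009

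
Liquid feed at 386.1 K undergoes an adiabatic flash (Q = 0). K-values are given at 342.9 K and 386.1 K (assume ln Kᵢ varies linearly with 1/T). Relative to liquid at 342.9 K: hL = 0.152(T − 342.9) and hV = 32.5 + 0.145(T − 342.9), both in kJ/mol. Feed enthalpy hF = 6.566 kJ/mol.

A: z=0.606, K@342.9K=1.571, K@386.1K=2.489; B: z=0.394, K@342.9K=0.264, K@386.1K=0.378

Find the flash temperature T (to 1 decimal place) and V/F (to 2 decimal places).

Adiabatic flash: solve Rachford–Rice at each trial T, then check hF = ψ·hV(T) + (1−ψ)·hL(T).
  T = 342.9 K: K = (1.571, 0.264), RR gives ψ = 0.133, H_out = 4.334 kJ/mol
  T = 386.1 K: K = (2.489, 0.378), RR gives ψ = 0.710, H_out = 29.416 kJ/mol
  T = 364.5 K: K = (2.005, 0.319), RR gives ψ = 0.498, H_out = 19.394 kJ/mol
  T = 353.7 K: K = (1.781, 0.291), RR gives ψ = 0.351, H_out = 13.009 kJ/mol
  T = 348.3 K: K = (1.674, 0.277), RR gives ψ = 0.255, H_out = 9.083 kJ/mol
  T = 345.6 K: K = (1.622, 0.271), RR gives ψ = 0.198, H_out = 6.835 kJ/mol
  T = 344.2 K: K = (1.596, 0.267), RR gives ψ = 0.165, H_out = 5.574 kJ/mol
Linear interpolation between T = 344.2 (H_out = 5.574) and T = 345.6 (H_out = 6.835) on hF = 6.566 gives T ≈ 345.3 K, at which ψ = 0.19.

T = 345.3 K, V/F = 0.19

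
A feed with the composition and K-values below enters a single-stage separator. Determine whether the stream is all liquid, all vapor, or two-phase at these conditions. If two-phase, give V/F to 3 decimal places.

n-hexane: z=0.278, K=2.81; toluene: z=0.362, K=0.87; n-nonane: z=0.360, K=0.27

ΣzᵢKᵢ = 1.193; Σzᵢ/Kᵢ = 1.848.
Both exceed 1, so a two-phase solution exists.
Rachford–Rice: g(ψ) = Σ zᵢ(Kᵢ−1)/(1+ψ(Kᵢ−1)) = 0.
Newton–Raphson from ψ = 0.54:
  ψ = 0.540: g = -0.2300, g' = -0.763 → ψ = 0.239
  ψ = 0.239: g = -0.0153, g' = -0.732 → ψ = 0.218
Converged at ψ = 0.218.

two-phase, V/F = 0.218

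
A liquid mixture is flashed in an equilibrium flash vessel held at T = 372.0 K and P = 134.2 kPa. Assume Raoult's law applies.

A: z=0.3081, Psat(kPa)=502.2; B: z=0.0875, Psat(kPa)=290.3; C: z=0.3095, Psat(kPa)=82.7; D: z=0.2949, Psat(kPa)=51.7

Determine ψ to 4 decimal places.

Raoult's law: Kᵢ = Pᵢˢᵃᵗ/P = Pᵢˢᵃᵗ/134.2.
  K_A = 502.2/134.2 = 3.742176, K_B = 290.3/134.2 = 2.163189, K_C = 82.7/134.2 = 0.616244, K_D = 51.7/134.2 = 0.385246
Let ψ = V/F and solve Σ zᵢ(Kᵢ−1)/(1+ψ(Kᵢ−1)) = 0.
Feasibility: ΣzᵢKᵢ = 1.6466, Σzᵢ/Kᵢ = 1.3905 — both > 1, two phases present.
Iterate (Newton) starting at ψ = 0.47:
  ψ = 0.4700: g = 0.03506, g' = -0.7800 → ψ = 0.5150
  ψ = 0.5150: g = 0.00062, g' = -0.7539 → ψ = 0.5158
Converged at ψ = 0.5158.

ψ = 0.5158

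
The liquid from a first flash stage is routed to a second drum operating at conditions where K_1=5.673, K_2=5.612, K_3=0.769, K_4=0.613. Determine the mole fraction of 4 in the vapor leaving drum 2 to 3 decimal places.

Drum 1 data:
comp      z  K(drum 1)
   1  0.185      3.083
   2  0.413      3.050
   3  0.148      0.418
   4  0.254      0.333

Drum 1:
Material balance + equilibrium reduce to Σ zᵢ(Kᵢ−1)/(1+ψ₁(Kᵢ−1)) = 0.
g(0) = ΣzᵢKᵢ − 1 = 0.976 and g(1) = 1 − Σzᵢ/Kᵢ = -0.312, so a root lies in (0, 1).
Newton iteration, ψ₁⁰ = 0.63:
  ψ₁ = 0.630: g = 0.1079, g' = -0.942 → ψ₁ = 0.745
  ψ₁ = 0.745: g = -0.0024, g' = -0.997 → ψ₁ = 0.742
Converged at ψ₁ = 0.742.
Drum-1 compositions:
  1: x = 0.073, y = 0.224
  2: x = 0.164, y = 0.500
  3: x = 0.261, y = 0.109
  4: x = 0.503, y = 0.167
Drum-2 feed = drum-1 liquid: z₂ = (0.0727, 0.1638, 0.2605, 0.5030).
Drum 2:
Material balance + equilibrium reduce to Σ zᵢ(Kᵢ−1)/(1+ψ₂(Kᵢ−1)) = 0.
g(0) = ΣzᵢKᵢ − 1 = 0.840 and g(1) = 1 − Σzᵢ/Kᵢ = -0.201, so a root lies in (0, 1).
Iterate (Newton) starting at ψ₂ = 0.5:
  ψ₂ = 0.500: g = 0.0209, g' = -0.595 → ψ₂ = 0.535
  ψ₂ = 0.535: g = 0.0007, g' = -0.557 → ψ₂ = 0.536
Converged at ψ₂ = 0.536.
  1: x = 0.021, y = 0.118
  2: x = 0.047, y = 0.265
  3: x = 0.297, y = 0.229
  4: x = 0.635, y = 0.389

y_4 (drum 2) = 0.389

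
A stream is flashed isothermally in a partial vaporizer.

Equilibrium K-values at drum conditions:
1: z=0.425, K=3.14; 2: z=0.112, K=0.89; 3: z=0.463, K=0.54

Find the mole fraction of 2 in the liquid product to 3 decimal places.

x_2 = 0.122

Let ψ = V/F and solve Σ zᵢ(Kᵢ−1)/(1+ψ(Kᵢ−1)) = 0.
Feasibility: ΣzᵢKᵢ = 1.684, Σzᵢ/Kᵢ = 1.119 — both > 1, two phases present.
Newton–Raphson from ψ = 0.5:
  ψ = 0.500: g = 0.1497, g' = -0.621 → ψ = 0.741
  ψ = 0.741: g = 0.0151, g' = -0.518 → ψ = 0.770
Converged at ψ = 0.770.
Compositions from xᵢ = zᵢ/(1+ψ(Kᵢ−1)), yᵢ = Kᵢxᵢ:
  1: x = 0.160, y = 0.504
  2: x = 0.122, y = 0.109
  3: x = 0.717, y = 0.387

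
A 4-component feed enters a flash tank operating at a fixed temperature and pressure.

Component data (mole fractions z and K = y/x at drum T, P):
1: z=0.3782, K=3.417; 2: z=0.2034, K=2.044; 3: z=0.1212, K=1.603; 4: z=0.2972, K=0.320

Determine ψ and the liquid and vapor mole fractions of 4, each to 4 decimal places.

Let ψ = V/F and solve Σ zᵢ(Kᵢ−1)/(1+ψ(Kᵢ−1)) = 0.
Feasibility: ΣzᵢKᵢ = 1.9974, Σzᵢ/Kᵢ = 1.2146 — both > 1, two phases present.
Newton iteration, ψ⁰ = 0.31:
  ψ = 0.3100: g = 0.48849, g' = -1.1005 → ψ = 0.7539
  ψ = 0.7539: g = 0.07830, g' = -0.9462 → ψ = 0.8366
  ψ = 0.8366: g = -0.00441, g' = -1.0640 → ψ = 0.8325
Converged at ψ = 0.8325.
Compositions from xᵢ = zᵢ/(1+ψ(Kᵢ−1)), yᵢ = Kᵢxᵢ:
  1: x = 0.1256, y = 0.4290
  2: x = 0.1088, y = 0.2224
  3: x = 0.0807, y = 0.1294
  4: x = 0.6849, y = 0.2192

ψ = 0.8325, x_4 = 0.6849, y_4 = 0.2192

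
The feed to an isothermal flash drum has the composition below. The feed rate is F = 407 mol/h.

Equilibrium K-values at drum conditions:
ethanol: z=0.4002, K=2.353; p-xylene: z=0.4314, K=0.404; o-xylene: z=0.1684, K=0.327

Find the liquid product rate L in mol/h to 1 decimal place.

L = 323.8 mol/h

Material balance + equilibrium reduce to Σ zᵢ(Kᵢ−1)/(1+ψ(Kᵢ−1)) = 0.
g(0) = ΣzᵢKᵢ − 1 = 0.1710 and g(1) = 1 − Σzᵢ/Kᵢ = -0.7529, so a root lies in (0, 1).
Iterate (Newton) starting at ψ = 0.37:
  ψ = 0.3700: g = -0.11993, g' = -0.7128 → ψ = 0.2017
  ψ = 0.2017: g = 0.00197, g' = -0.7522 → ψ = 0.2044
Converged at ψ = 0.2044.
Then V = ψ·F = 0.2044·407 = 83.2 mol/h and L = F − V = 323.8 mol/h.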